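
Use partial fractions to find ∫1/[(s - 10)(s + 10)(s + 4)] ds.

Cover-up: A = 1/280, B = 1/120, C = -1/84. Decomposition: (1/280)/(s - 10) + (1/120)/(s + 10) - (1/84)/(s + 4). Integrate each term: (1/280) ln|(s - 10)| + (1/120) ln|(s + 10)| - (1/84) ln|(s + 4)| + C


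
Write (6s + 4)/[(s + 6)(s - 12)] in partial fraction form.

At s=-6: α = (6·(-6) + 4)/(-6 - 12) = 16/9. At s=12: β = (6·12 + 4)/(12 + 6) = 38/9
Result: (16/9)/(s + 6) + (38/9)/(s - 12)


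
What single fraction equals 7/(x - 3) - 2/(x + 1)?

Common denominator (x - 3)(x + 1). Numerator: 7(x + 1) - 2(x - 3) = (7x + 7) - (2x - 6) = 5x + 13
Result: (5x + 13)/[(x - 3)(x + 1)]


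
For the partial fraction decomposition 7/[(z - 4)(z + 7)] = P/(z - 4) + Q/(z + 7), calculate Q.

Cover-up at z = -7: Q = 7/(-7 - 4) = -7/11


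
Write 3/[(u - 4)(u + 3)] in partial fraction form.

3/(u - 4)(u + 3) = A/(u - 4) + B/(u + 3). A = 3/(4 + 3) = 3/7, B = 3/(-3 - 4) = -3/7
Result: (3/7)/(u - 4) - (3/7)/(u + 3)


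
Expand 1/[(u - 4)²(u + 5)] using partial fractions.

Cover-up at u=-5: R = 1/(-5 - 4)² = 1/81. Cover-up at u=4: Q = 1/(4 + 5) = 1/9. Comparing u² coeff: P = -R = -1/81
Result: (-1/81)/(u - 4) + (1/9)/(u - 4)² + (1/81)/(u + 5)


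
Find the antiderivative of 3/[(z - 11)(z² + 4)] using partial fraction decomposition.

Cover-up at z=11: A = 3/(11²+4) = 3/125. Coeff matching: B = -3/125, C = -33/125. Decomposition: (3/125)/(z - 11) - ((3/125)z + 33/125)/(z² + 4). Integrate: linear → ln, quadratic → (1/2)ln + arctan: (3/125) ln|(z - 11)| - (3/250) ln(z² + 4) - (33/250) arctan(z/2) + C


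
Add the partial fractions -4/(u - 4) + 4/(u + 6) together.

Common denominator (u - 4)(u + 6). Numerator: -4(u + 6) + 4(u - 4) = (-4u - 24) + (4u - 16) = -40
Result: (-40)/[(u - 4)(u + 6)]


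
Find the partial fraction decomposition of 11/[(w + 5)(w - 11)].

11/(w + 5)(w - 11) = α/(w + 5) + β/(w - 11). α = 11/(-5 - 11) = -11/16, β = 11/(11 + 5) = 11/16
Result: (-11/16)/(w + 5) + (11/16)/(w - 11)


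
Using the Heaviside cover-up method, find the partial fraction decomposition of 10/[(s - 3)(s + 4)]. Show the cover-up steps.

Cover (s - 3): set s=3, get P = 10/(3 + 4) = 10/7. Cover (s + 4): set s=-4, get Q = 10/(-4 - 3) = -10/7.
Result: (10/7)/(s - 3) - (10/7)/(s + 4)


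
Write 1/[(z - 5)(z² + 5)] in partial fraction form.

Cover-up at z = 5: P = 1/(5² + 5) = 1/30. Then Q = -P = -1/30, R = -P·(0 + 5) = -1/6
Result: (1/30)/(z - 5) - ((1/30)z + 1/6)/(z² + 5)


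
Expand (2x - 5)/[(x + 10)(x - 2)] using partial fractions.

At x=-10: α = (2·(-10) - 5)/(-10 - 2) = 25/12. At x=2: β = (2·2 - 5)/(2 + 10) = -1/12
Result: (25/12)/(x + 10) - (1/12)/(x - 2)


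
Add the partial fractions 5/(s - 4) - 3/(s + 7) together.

Common denominator (s - 4)(s + 7). Numerator: 5(s + 7) - 3(s - 4) = (5s + 35) - (3s - 12) = 2s + 47
Result: (2s + 47)/[(s - 4)(s + 7)]


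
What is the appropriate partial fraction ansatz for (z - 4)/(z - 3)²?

Repeated linear factor: α/(z - 3) + β/(z - 3)²


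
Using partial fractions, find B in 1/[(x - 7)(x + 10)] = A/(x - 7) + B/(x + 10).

Cover-up at x = -10: B = 1/(-10 - 7) = -1/17


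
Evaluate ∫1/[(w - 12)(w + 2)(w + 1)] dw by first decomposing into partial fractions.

Cover-up: A = 1/182, B = 1/14, C = -1/13. Decomposition: (1/182)/(w - 12) + (1/14)/(w + 2) - (1/13)/(w + 1). Integrate each term: (1/182) ln|(w - 12)| + (1/14) ln|(w + 2)| - (1/13) ln|(w + 1)| + C


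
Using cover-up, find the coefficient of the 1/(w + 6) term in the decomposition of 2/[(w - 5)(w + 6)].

Cover (w + 6), set w=-6: 2/((w - 5) at w=-6) = 2/(-11) = -2/11


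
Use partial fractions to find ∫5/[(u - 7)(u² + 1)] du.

Cover-up at u=7: A = 5/(7²+1) = 1/10. Coeff matching: B = -1/10, C = -7/10. Decomposition: (1/10)/(u - 7) - ((1/10)u + 7/10)/(u² + 1). Integrate: linear → ln, quadratic → (1/2)ln + arctan: (1/10) ln|(u - 7)| - (1/20) ln(u² + 1) - (7/10) arctan(u) + C


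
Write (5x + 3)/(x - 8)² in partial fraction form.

(5x + 3) = α(x - 8) + β. At x = 8: β = 5·8 + 3 = 43. Coeff of x: α = 5
Result: 5/(x - 8) + 43/(x - 8)²


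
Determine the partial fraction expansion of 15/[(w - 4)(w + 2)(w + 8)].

Using cover-up method: α = 5/24, β = -5/12, γ = 5/24
Result: (5/24)/(w - 4) - (5/12)/(w + 2) + (5/24)/(w + 8)


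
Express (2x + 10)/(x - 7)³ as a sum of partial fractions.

(2x + 10) = α(x - 7)² + β(x - 7) + γ. At x = 7: γ = 2·7 + 10 = 24. Coefficients: α = 0, β = 2
Result: 2/(x - 7)² + 24/(x - 7)³


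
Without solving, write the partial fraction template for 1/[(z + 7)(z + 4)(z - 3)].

Three distinct linear factors: P/(z + 7) + Q/(z + 4) + R/(z - 3)


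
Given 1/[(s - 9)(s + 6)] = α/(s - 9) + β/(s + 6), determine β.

Cover-up at s = -6: β = 1/(-6 - 9) = -1/15


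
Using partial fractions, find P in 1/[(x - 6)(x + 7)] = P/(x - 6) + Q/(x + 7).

Cover-up at x = 6: P = 1/(6 + 7) = 1/13


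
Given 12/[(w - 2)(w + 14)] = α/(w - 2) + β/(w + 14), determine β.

Cover-up at w = -14: β = 12/(-14 - 2) = -12/16 = -3/4


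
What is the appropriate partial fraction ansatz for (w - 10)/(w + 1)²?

Repeated linear factor: α/(w + 1) + β/(w + 1)²


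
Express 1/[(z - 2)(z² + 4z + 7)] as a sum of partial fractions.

Cover-up at z = 2: A = 1/(2² + 4·2 + 7) = 1/19. Then B = -A = -1/19, C = -A·(4 + 2) = -6/19
Result: (1/19)/(z - 2) - ((1/19)z + 6/19)/(z² + 4z + 7)


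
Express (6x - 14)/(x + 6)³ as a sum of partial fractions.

(6x - 14) = A(x + 6)² + B(x + 6) + C. At x = -6: C = 6·(-6) - 14 = -50. Coefficients: A = 0, B = 6
Result: 6/(x + 6)² - 50/(x + 6)³


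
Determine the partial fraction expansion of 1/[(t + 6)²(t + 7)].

Cover-up at t=-7: γ = 1/(-7 + 6)² = 1. Cover-up at t=-6: β = 1/(-6 + 7) = 1. Comparing t² coeff: α = -γ = -1
Result: -1/(t + 6) + 1/(t + 6)² + 1/(t + 7)


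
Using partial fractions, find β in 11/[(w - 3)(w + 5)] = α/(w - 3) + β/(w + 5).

Cover-up at w = -5: β = 11/(-5 - 3) = -11/8


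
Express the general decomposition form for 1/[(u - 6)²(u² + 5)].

Repeated linear + quadratic: A/(u - 6) + B/(u - 6)² + (Cu + D)/(u² + 5)


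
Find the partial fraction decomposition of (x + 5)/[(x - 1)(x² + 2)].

At x=1: α = (1·1 + 5)/(1² + 2) = 2. β = -α = -2, γ = 1 - 1·α = -1
Result: 2/(x - 1) - (2x + 1)/(x² + 2)


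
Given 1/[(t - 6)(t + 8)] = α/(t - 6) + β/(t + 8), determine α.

Cover-up at t = 6: α = 1/(6 + 8) = 1/14


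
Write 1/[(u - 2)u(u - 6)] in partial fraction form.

Using cover-up method: α = -1/8, β = 1/12, γ = 1/24
Result: (-1/8)/(u - 2) + (1/12)/u + (1/24)/(u - 6)


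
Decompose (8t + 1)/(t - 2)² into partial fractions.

(8t + 1) = A(t - 2) + B. At t = 2: B = 8·2 + 1 = 17. Coeff of t: A = 8
Result: 8/(t - 2) + 17/(t - 2)²


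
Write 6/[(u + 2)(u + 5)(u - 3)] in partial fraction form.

Using cover-up method: P = -2/5, Q = 1/4, R = 3/20
Result: (-2/5)/(u + 2) + (1/4)/(u + 5) + (3/20)/(u - 3)


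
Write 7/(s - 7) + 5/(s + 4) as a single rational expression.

Common denominator (s - 7)(s + 4). Numerator: 7(s + 4) + 5(s - 7) = (7s + 28) + (5s - 35) = 12s - 7
Result: (12s - 7)/[(s - 7)(s + 4)]


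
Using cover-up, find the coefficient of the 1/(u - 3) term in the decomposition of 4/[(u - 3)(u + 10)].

Cover (u - 3), set u=3: 4/((u + 10) at u=3) = 4/(13) = 4/13


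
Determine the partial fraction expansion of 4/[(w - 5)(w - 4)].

4/(w - 5)(w - 4) = A/(w - 5) + B/(w - 4). A = 4/(5 - 4) = 4, B = 4/(4 - 5) = -4
Result: 4/(w - 5) - 4/(w - 4)


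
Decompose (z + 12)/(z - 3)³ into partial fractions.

(z + 12) = α(z - 3)² + β(z - 3) + γ. At z = 3: γ = 1·3 + 12 = 15. Coefficients: α = 0, β = 1
Result: 1/(z - 3)² + 15/(z - 3)³


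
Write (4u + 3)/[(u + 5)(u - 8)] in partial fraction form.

At u=-5: A = (4·(-5) + 3)/(-5 - 8) = 17/13. At u=8: B = (4·8 + 3)/(8 + 5) = 35/13
Result: (17/13)/(u + 5) + (35/13)/(u - 8)


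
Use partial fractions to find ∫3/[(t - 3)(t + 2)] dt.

Decompose: 3/[(t - 3)(t + 2)] = (3/5)/(t - 3) - (3/5)/(t + 2). Integrate each term: (3/5) ln|(t - 3)| - (3/5) ln|(t + 2)| + C


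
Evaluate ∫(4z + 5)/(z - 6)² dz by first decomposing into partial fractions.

Decompose: A = 4, B = 4·6 + 5 = 29, so (4z + 5)/(z - 6)² = 4/(z - 6) + 29/(z - 6)². Integrate: ∫ A/(z - 6) dz = 4 ln|(z - 6)|; ∫ B/(z - 6)² dz = -29/(z - 6). Sum: 4 ln|(z - 6)| - 29/(z - 6) + C


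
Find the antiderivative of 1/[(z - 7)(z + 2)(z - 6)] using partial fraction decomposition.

Cover-up: A = 1/9, B = 1/72, C = -1/8. Decomposition: (1/9)/(z - 7) + (1/72)/(z + 2) - (1/8)/(z - 6). Integrate each term: (1/9) ln|(z - 7)| + (1/72) ln|(z + 2)| - (1/8) ln|(z - 6)| + C


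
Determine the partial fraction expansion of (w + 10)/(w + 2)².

(w + 10) = α(w + 2) + β. At w = -2: β = 1·(-2) + 10 = 8. Coeff of w: α = 1
Result: 1/(w + 2) + 8/(w + 2)²


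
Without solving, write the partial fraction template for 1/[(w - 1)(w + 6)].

Distinct linear factors: A/(w - 1) + B/(w + 6)


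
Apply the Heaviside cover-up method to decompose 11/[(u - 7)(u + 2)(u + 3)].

Cover (u - 7), u=7: A = 11/[(7 + 2)(7 + 3)] = 11/90. Cover (u + 2), u=-2: B = 11/[(-2 - 7)(-2 + 3)] = -11/9. Cover (u + 3), u=-3: C = 11/[(-3 - 7)(-3 + 2)] = 11/10.
Result: (11/90)/(u - 7) - (11/9)/(u + 2) + (11/10)/(u + 3)


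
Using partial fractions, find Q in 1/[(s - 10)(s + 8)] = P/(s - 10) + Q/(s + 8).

Cover-up at s = -8: Q = 1/(-8 - 10) = -1/18


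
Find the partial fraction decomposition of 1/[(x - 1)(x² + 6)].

Cover-up at x = 1: α = 1/(1² + 6) = 1/7. Then β = -α = -1/7, γ = -α·(0 + 1) = -1/7
Result: (1/7)/(x - 1) - ((1/7)x + 1/7)/(x² + 6)


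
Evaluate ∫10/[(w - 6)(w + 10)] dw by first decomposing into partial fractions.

Decompose: 10/[(w - 6)(w + 10)] = (5/8)/(w - 6) - (5/8)/(w + 10). Integrate each term: (5/8) ln|(w - 6)| - (5/8) ln|(w + 10)| + C


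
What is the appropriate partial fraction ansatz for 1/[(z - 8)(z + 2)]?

Distinct linear factors: P/(z - 8) + Q/(z + 2)


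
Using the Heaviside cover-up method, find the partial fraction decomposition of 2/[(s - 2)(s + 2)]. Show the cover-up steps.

Cover (s - 2): set s=2, get A = 2/(2 + 2) = 1/2. Cover (s + 2): set s=-2, get B = 2/(-2 - 2) = -1/2.
Result: (1/2)/(s - 2) - (1/2)/(s + 2)


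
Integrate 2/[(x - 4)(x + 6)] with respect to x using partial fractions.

Decompose: 2/[(x - 4)(x + 6)] = (1/5)/(x - 4) - (1/5)/(x + 6). Integrate each term: (1/5) ln|(x - 4)| - (1/5) ln|(x + 6)| + C


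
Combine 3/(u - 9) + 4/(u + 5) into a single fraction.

Common denominator (u - 9)(u + 5). Numerator: 3(u + 5) + 4(u - 9) = (3u + 15) + (4u - 36) = 7u - 21
Result: (7u - 21)/[(u - 9)(u + 5)]


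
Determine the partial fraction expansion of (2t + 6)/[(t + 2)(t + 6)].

At t=-2: α = (2·(-2) + 6)/(-2 + 6) = 1/2. At t=-6: β = (2·(-6) + 6)/(-6 + 2) = 3/2
Result: (1/2)/(t + 2) + (3/2)/(t + 6)


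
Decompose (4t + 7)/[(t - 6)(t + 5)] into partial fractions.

At t=6: A = (4·6 + 7)/(6 + 5) = 31/11. At t=-5: B = (4·(-5) + 7)/(-5 - 6) = 13/11
Result: (31/11)/(t - 6) + (13/11)/(t + 5)


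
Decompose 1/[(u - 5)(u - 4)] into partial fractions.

1/(u - 5)(u - 4) = P/(u - 5) + Q/(u - 4). P = 1/(5 - 4) = 1, Q = 1/(4 - 5) = -1
Result: 1/(u - 5) - 1/(u - 4)


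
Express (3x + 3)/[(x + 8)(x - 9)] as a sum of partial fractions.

At x=-8: P = (3·(-8) + 3)/(-8 - 9) = 21/17. At x=9: Q = (3·9 + 3)/(9 + 8) = 30/17
Result: (21/17)/(x + 8) + (30/17)/(x - 9)


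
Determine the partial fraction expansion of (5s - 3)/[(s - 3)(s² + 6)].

At s=3: α = (5·3 - 3)/(3² + 6) = 4/5. β = -α = -4/5, γ = 5 - 3·α = 13/5
Result: (4/5)/(s - 3) - ((4/5)s - 13/5)/(s² + 6)


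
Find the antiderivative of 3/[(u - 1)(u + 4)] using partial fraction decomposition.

Decompose: 3/[(u - 1)(u + 4)] = (3/5)/(u - 1) - (3/5)/(u + 4). Integrate each term: (3/5) ln|(u - 1)| - (3/5) ln|(u + 4)| + C


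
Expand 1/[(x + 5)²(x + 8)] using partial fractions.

Cover-up at x=-8: R = 1/(-8 + 5)² = 1/9. Cover-up at x=-5: Q = 1/(-5 + 8) = 1/3. Comparing x² coeff: P = -R = -1/9
Result: (-1/9)/(x + 5) + (1/3)/(x + 5)² + (1/9)/(x + 8)


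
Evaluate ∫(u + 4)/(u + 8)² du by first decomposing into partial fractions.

Decompose: A = 1, B = 1·(-8) + 4 = -4, so (u + 4)/(u + 8)² = 1/(u + 8) - 4/(u + 8)². Integrate: ∫ A/(u + 8) du = ln|(u + 8)|; ∫ B/(u + 8)² du = 4/(u + 8). Sum: ln|(u + 8)| + 4/(u + 8) + C


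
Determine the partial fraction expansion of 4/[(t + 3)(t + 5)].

4/(t + 3)(t + 5) = A/(t + 3) + B/(t + 5). A = 4/(-3 + 5) = 2, B = 4/(-5 + 3) = -2
Result: 2/(t + 3) - 2/(t + 5)


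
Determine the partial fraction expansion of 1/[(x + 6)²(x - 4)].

Cover-up at x=4: γ = 1/(4 + 6)² = 1/100. Cover-up at x=-6: β = 1/(-6 - 4) = -1/10. Comparing x² coeff: α = -γ = -1/100
Result: (-1/100)/(x + 6) - (1/10)/(x + 6)² + (1/100)/(x - 4)


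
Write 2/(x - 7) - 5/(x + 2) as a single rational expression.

Common denominator (x - 7)(x + 2). Numerator: 2(x + 2) - 5(x - 7) = (2x + 4) - (5x - 35) = -3x + 39
Result: (-3x + 39)/[(x - 7)(x + 2)]


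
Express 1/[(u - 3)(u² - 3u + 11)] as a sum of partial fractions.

Cover-up at u = 3: P = 1/(3² - 3·3 + 11) = 1/11. Then Q = -P = -1/11, R = -P·(-3 + 3) = 0
Result: (1/11)/(u - 3) - ((1/11)u)/(u² - 3u + 11)


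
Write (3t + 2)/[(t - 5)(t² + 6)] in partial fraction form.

At t=5: A = (3·5 + 2)/(5² + 6) = 17/31. B = -A = -17/31, C = 3 - 5·A = 8/31
Result: (17/31)/(t - 5) - ((17/31)t - 8/31)/(t² + 6)


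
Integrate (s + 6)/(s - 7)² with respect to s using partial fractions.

Decompose: A = 1, B = 1·7 + 6 = 13, so (s + 6)/(s - 7)² = 1/(s - 7) + 13/(s - 7)². Integrate: ∫ A/(s - 7) ds = ln|(s - 7)|; ∫ B/(s - 7)² ds = -13/(s - 7). Sum: ln|(s - 7)| - 13/(s - 7) + C


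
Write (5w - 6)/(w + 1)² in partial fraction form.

(5w - 6) = A(w + 1) + B. At w = -1: B = 5·(-1) - 6 = -11. Coeff of w: A = 5
Result: 5/(w + 1) - 11/(w + 1)²


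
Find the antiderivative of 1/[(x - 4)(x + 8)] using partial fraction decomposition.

Decompose: 1/[(x - 4)(x + 8)] = (1/12)/(x - 4) - (1/12)/(x + 8). Integrate each term: (1/12) ln|(x - 4)| - (1/12) ln|(x + 8)| + C


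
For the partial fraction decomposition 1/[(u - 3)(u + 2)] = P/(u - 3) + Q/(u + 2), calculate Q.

Cover-up at u = -2: Q = 1/(-2 - 3) = -1/5


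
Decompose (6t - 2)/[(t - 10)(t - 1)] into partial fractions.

At t=10: P = (6·10 - 2)/(10 - 1) = 58/9. At t=1: Q = (6·1 - 2)/(1 - 10) = -4/9
Result: (58/9)/(t - 10) - (4/9)/(t - 1)


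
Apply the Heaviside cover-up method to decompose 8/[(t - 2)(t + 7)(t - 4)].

Cover (t - 2), t=2: P = 8/[(2 + 7)(2 - 4)] = -4/9. Cover (t + 7), t=-7: Q = 8/[(-7 - 2)(-7 - 4)] = 8/99. Cover (t - 4), t=4: R = 8/[(4 - 2)(4 + 7)] = 4/11.
Result: (-4/9)/(t - 2) + (8/99)/(t + 7) + (4/11)/(t - 4)


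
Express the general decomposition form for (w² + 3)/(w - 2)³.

Repeated linear factor (power 3): α/(w - 2) + β/(w - 2)² + γ/(w - 2)³


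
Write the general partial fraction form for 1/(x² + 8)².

Repeated quadratic factor: (αx + β)/(x² + 8) + (γx + δ)/(x² + 8)²


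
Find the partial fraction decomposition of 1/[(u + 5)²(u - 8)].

Cover-up at u=8: C = 1/(8 + 5)² = 1/169. Cover-up at u=-5: B = 1/(-5 - 8) = -1/13. Comparing u² coeff: A = -C = -1/169
Result: (-1/169)/(u + 5) - (1/13)/(u + 5)² + (1/169)/(u - 8)


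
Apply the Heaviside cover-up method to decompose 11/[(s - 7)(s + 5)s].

Cover (s - 7), s=7: P = 11/[(7 + 5)(7 - 0)] = 11/84. Cover (s + 5), s=-5: Q = 11/[(-5 - 7)(-5 - 0)] = 11/60. Cover s, s=0: R = 11/[(0 - 7)(0 + 5)] = -11/35.
Result: (11/84)/(s - 7) + (11/60)/(s + 5) - (11/35)/s


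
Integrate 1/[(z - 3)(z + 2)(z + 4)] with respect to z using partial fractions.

Cover-up: α = 1/35, β = -1/10, γ = 1/14. Decomposition: (1/35)/(z - 3) - (1/10)/(z + 2) + (1/14)/(z + 4). Integrate each term: (1/35) ln|(z - 3)| - (1/10) ln|(z + 2)| + (1/14) ln|(z + 4)| + C


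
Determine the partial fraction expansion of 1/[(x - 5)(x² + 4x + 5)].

Cover-up at x = 5: P = 1/(5² + 4·5 + 5) = 1/50. Then Q = -P = -1/50, R = -P·(4 + 5) = -9/50
Result: (1/50)/(x - 5) - ((1/50)x + 9/50)/(x² + 4x + 5)


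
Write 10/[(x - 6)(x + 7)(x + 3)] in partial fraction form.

Using cover-up method: A = 10/117, B = 5/26, C = -5/18
Result: (10/117)/(x - 6) + (5/26)/(x + 7) - (5/18)/(x + 3)


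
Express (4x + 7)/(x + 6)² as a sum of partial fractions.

(4x + 7) = α(x + 6) + β. At x = -6: β = 4·(-6) + 7 = -17. Coeff of x: α = 4
Result: 4/(x + 6) - 17/(x + 6)²


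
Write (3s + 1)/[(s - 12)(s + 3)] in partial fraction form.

At s=12: A = (3·12 + 1)/(12 + 3) = 37/15. At s=-3: B = (3·(-3) + 1)/(-3 - 12) = 8/15
Result: (37/15)/(s - 12) + (8/15)/(s + 3)


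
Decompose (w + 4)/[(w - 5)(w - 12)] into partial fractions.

At w=5: α = (1·5 + 4)/(5 - 12) = -9/7. At w=12: β = (1·12 + 4)/(12 - 5) = 16/7
Result: (-9/7)/(w - 5) + (16/7)/(w - 12)


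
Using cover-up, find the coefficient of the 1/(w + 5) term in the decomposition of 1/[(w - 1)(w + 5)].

Cover (w + 5), set w=-5: 1/((w - 1) at w=-5) = 1/(-6) = -1/6


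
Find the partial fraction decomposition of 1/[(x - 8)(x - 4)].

1/(x - 8)(x - 4) = P/(x - 8) + Q/(x - 4). P = 1/(8 - 4) = 1/4, Q = 1/(4 - 8) = -1/4
Result: (1/4)/(x - 8) - (1/4)/(x - 4)


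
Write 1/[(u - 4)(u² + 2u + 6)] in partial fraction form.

Cover-up at u = 4: α = 1/(4² + 2·4 + 6) = 1/30. Then β = -α = -1/30, γ = -α·(2 + 4) = -1/5
Result: (1/30)/(u - 4) - ((1/30)u + 1/5)/(u² + 2u + 6)


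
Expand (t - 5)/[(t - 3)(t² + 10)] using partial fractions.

At t=3: P = (1·3 - 5)/(3² + 10) = -2/19. Q = -P = 2/19, R = 1 - 3·P = 25/19
Result: (-2/19)/(t - 3) + ((2/19)t + 25/19)/(t² + 10)


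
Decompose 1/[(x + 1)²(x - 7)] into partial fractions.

Cover-up at x=7: R = 1/(7 + 1)² = 1/64. Cover-up at x=-1: Q = 1/(-1 - 7) = -1/8. Comparing x² coeff: P = -R = -1/64
Result: (-1/64)/(x + 1) - (1/8)/(x + 1)² + (1/64)/(x - 7)


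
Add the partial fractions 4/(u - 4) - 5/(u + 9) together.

Common denominator (u - 4)(u + 9). Numerator: 4(u + 9) - 5(u - 4) = (4u + 36) - (5u - 20) = -u + 56
Result: (-u + 56)/[(u - 4)(u + 9)]


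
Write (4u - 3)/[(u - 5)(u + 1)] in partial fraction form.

At u=5: A = (4·5 - 3)/(5 + 1) = 17/6. At u=-1: B = (4·(-1) - 3)/(-1 - 5) = 7/6
Result: (17/6)/(u - 5) + (7/6)/(u + 1)


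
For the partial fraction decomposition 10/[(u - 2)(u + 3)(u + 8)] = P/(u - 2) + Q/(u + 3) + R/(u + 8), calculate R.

Cover-up at u = -8: R = 10/[(-8 - 2)(-8 + 3)] = 10/[(-10)(-5)] = 10/50 = 1/5


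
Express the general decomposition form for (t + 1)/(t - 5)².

Repeated linear factor: α/(t - 5) + β/(t - 5)²


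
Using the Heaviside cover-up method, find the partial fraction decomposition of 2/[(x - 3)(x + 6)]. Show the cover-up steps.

Cover (x - 3): set x=3, get α = 2/(3 + 6) = 2/9. Cover (x + 6): set x=-6, get β = 2/(-6 - 3) = -2/9.
Result: (2/9)/(x - 3) - (2/9)/(x + 6)


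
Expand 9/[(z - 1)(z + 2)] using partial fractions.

9/(z - 1)(z + 2) = A/(z - 1) + B/(z + 2). A = 9/(1 + 2) = 3, B = 9/(-2 - 1) = -3
Result: 3/(z - 1) - 3/(z + 2)


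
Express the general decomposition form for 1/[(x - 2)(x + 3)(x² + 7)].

Two linear + quadratic: P/(x - 2) + Q/(x + 3) + (Rx + S)/(x² + 7)


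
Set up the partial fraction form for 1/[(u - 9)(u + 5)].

Distinct linear factors: α/(u - 9) + β/(u + 5)


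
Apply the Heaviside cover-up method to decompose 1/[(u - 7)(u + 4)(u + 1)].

Cover (u - 7), u=7: P = 1/[(7 + 4)(7 + 1)] = 1/88. Cover (u + 4), u=-4: Q = 1/[(-4 - 7)(-4 + 1)] = 1/33. Cover (u + 1), u=-1: R = 1/[(-1 - 7)(-1 + 4)] = -1/24.
Result: (1/88)/(u - 7) + (1/33)/(u + 4) - (1/24)/(u + 1)


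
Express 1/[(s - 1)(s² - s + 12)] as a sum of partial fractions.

Cover-up at s = 1: α = 1/(1² - 1·1 + 12) = 1/12. Then β = -α = -1/12, γ = -α·(-1 + 1) = 0
Result: (1/12)/(s - 1) - ((1/12)s)/(s² - s + 12)


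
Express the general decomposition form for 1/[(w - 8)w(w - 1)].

Three distinct linear factors: P/(w - 8) + Q/w + R/(w - 1)


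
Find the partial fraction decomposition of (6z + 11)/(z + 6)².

(6z + 11) = A(z + 6) + B. At z = -6: B = 6·(-6) + 11 = -25. Coeff of z: A = 6
Result: 6/(z + 6) - 25/(z + 6)²


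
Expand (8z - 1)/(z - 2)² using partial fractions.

(8z - 1) = α(z - 2) + β. At z = 2: β = 8·2 - 1 = 15. Coeff of z: α = 8
Result: 8/(z - 2) + 15/(z - 2)²


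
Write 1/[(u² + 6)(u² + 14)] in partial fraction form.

Coefficient matching gives P = R = 0, Q = 1/(14-6) = 1/8, S = -Q = -1/8
Result: (1/8)/(u² + 6) - (1/8)/(u² + 14)


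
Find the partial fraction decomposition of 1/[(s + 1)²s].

Cover-up at s=0: C = 1/(0 + 1)² = 1. Cover-up at s=-1: B = 1/(-1 - 0) = -1. Comparing s² coeff: A = -C = -1
Result: -1/(s + 1) - 1/(s + 1)² + 1/s


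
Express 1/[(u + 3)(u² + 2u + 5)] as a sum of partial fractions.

Cover-up at u = -3: P = 1/((-3)² + 2·(-3) + 5) = 1/8. Then Q = -P = -1/8, R = -P·(2 - 3) = 1/8
Result: (1/8)/(u + 3) - ((1/8)u - 1/8)/(u² + 2u + 5)


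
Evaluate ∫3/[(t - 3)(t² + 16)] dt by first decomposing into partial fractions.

Cover-up at t=3: A = 3/(3²+16) = 3/25. Coeff matching: B = -3/25, C = -9/25. Decomposition: (3/25)/(t - 3) - ((3/25)t + 9/25)/(t² + 16). Integrate: linear → ln, quadratic → (1/2)ln + arctan: (3/25) ln|(t - 3)| - (3/50) ln(t² + 16) - (9/100) arctan(t/4) + C


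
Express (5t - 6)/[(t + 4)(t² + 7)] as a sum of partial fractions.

At t=-4: A = (5·(-4) - 6)/((-4)² + 7) = -26/23. B = -A = 26/23, C = 5 - (-4)·A = 11/23
Result: (-26/23)/(t + 4) + ((26/23)t + 11/23)/(t² + 7)


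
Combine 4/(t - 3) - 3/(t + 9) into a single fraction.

Common denominator (t - 3)(t + 9). Numerator: 4(t + 9) - 3(t - 3) = (4t + 36) - (3t - 9) = t + 45
Result: (t + 45)/[(t - 3)(t + 9)]


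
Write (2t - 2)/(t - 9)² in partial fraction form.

(2t - 2) = α(t - 9) + β. At t = 9: β = 2·9 - 2 = 16. Coeff of t: α = 2
Result: 2/(t - 9) + 16/(t - 9)²


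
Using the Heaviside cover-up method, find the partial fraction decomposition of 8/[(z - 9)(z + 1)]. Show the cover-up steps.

Cover (z - 9): set z=9, get P = 8/(9 + 1) = 4/5. Cover (z + 1): set z=-1, get Q = 8/(-1 - 9) = -4/5.
Result: (4/5)/(z - 9) - (4/5)/(z + 1)


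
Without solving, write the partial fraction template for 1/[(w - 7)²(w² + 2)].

Repeated linear + quadratic: A/(w - 7) + B/(w - 7)² + (Cw + D)/(w² + 2)


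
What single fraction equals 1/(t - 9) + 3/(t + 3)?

Common denominator (t - 9)(t + 3). Numerator: 1(t + 3) + 3(t - 9) = (t + 3) + (3t - 27) = 4t - 24
Result: (4t - 24)/[(t - 9)(t + 3)]


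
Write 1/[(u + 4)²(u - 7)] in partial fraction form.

Cover-up at u=7: R = 1/(7 + 4)² = 1/121. Cover-up at u=-4: Q = 1/(-4 - 7) = -1/11. Comparing u² coeff: P = -R = -1/121
Result: (-1/121)/(u + 4) - (1/11)/(u + 4)² + (1/121)/(u - 7)


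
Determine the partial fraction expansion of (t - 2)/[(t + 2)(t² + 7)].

At t=-2: α = (1·(-2) - 2)/((-2)² + 7) = -4/11. β = -α = 4/11, γ = 1 - (-2)·α = 3/11
Result: (-4/11)/(t + 2) + ((4/11)t + 3/11)/(t² + 7)


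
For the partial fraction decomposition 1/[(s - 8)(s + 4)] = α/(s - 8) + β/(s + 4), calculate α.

Cover-up at s = 8: α = 1/(8 + 4) = 1/12


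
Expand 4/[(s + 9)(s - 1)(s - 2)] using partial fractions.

Using cover-up method: A = 2/55, B = -2/5, C = 4/11
Result: (2/55)/(s + 9) - (2/5)/(s - 1) + (4/11)/(s - 2)


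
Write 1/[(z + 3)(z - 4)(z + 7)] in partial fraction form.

Using cover-up method: A = -1/28, B = 1/77, C = 1/44
Result: (-1/28)/(z + 3) + (1/77)/(z - 4) + (1/44)/(z + 7)


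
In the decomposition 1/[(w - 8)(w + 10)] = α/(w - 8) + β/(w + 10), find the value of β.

Cover-up at w = -10: β = 1/(-10 - 8) = -1/18


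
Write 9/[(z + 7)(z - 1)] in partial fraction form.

9/(z + 7)(z - 1) = P/(z + 7) + Q/(z - 1). P = 9/(-7 - 1) = -9/8, Q = 9/(1 + 7) = 9/8
Result: (-9/8)/(z + 7) + (9/8)/(z - 1)


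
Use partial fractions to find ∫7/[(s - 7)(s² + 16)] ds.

Cover-up at s=7: A = 7/(7²+16) = 7/65. Coeff matching: B = -7/65, C = -49/65. Decomposition: (7/65)/(s - 7) - ((7/65)s + 49/65)/(s² + 16). Integrate: linear → ln, quadratic → (1/2)ln + arctan: (7/65) ln|(s - 7)| - (7/130) ln(s² + 16) - (49/260) arctan(s/4) + C


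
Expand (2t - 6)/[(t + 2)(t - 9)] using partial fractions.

At t=-2: α = (2·(-2) - 6)/(-2 - 9) = 10/11. At t=9: β = (2·9 - 6)/(9 + 2) = 12/11
Result: (10/11)/(t + 2) + (12/11)/(t - 9)


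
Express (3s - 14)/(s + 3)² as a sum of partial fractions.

(3s - 14) = α(s + 3) + β. At s = -3: β = 3·(-3) - 14 = -23. Coeff of s: α = 3
Result: 3/(s + 3) - 23/(s + 3)²


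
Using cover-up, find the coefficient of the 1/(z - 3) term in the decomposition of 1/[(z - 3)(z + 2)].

Cover (z - 3), set z=3: 1/((z + 2) at z=3) = 1/(5) = 1/5


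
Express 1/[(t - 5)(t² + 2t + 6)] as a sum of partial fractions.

Cover-up at t = 5: A = 1/(5² + 2·5 + 6) = 1/41. Then B = -A = -1/41, C = -A·(2 + 5) = -7/41
Result: (1/41)/(t - 5) - ((1/41)t + 7/41)/(t² + 2t + 6)


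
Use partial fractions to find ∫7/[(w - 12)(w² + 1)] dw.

Cover-up at w=12: α = 7/(12²+1) = 7/145. Coeff matching: β = -7/145, γ = -84/145. Decomposition: (7/145)/(w - 12) - ((7/145)w + 84/145)/(w² + 1). Integrate: linear → ln, quadratic → (1/2)ln + arctan: (7/145) ln|(w - 12)| - (7/290) ln(w² + 1) - (84/145) arctan(w) + C


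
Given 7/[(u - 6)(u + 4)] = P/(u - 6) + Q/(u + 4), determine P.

Cover-up at u = 6: P = 7/(6 + 4) = 7/10


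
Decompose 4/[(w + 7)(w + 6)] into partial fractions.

4/(w + 7)(w + 6) = α/(w + 7) + β/(w + 6). α = 4/(-7 + 6) = -4, β = 4/(-6 + 7) = 4
Result: -4/(w + 7) + 4/(w + 6)


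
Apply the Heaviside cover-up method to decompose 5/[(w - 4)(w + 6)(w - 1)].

Cover (w - 4), w=4: A = 5/[(4 + 6)(4 - 1)] = 1/6. Cover (w + 6), w=-6: B = 5/[(-6 - 4)(-6 - 1)] = 1/14. Cover (w - 1), w=1: C = 5/[(1 - 4)(1 + 6)] = -5/21.
Result: (1/6)/(w - 4) + (1/14)/(w + 6) - (5/21)/(w - 1)


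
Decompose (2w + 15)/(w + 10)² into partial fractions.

(2w + 15) = A(w + 10) + B. At w = -10: B = 2·(-10) + 15 = -5. Coeff of w: A = 2
Result: 2/(w + 10) - 5/(w + 10)²


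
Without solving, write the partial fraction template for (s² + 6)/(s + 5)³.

Repeated linear factor (power 3): α/(s + 5) + β/(s + 5)² + γ/(s + 5)³


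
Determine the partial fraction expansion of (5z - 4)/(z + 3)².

(5z - 4) = A(z + 3) + B. At z = -3: B = 5·(-3) - 4 = -19. Coeff of z: A = 5
Result: 5/(z + 3) - 19/(z + 3)²


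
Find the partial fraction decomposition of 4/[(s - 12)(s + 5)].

4/(s - 12)(s + 5) = α/(s - 12) + β/(s + 5). α = 4/(12 + 5) = 4/17, β = 4/(-5 - 12) = -4/17
Result: (4/17)/(s - 12) - (4/17)/(s + 5)


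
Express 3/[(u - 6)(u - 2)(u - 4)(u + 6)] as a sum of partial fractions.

Using Heaviside cover-up: (1/32)/(u - 6) + (3/64)/(u - 2) - (3/40)/(u - 4) - (1/320)/(u + 6)


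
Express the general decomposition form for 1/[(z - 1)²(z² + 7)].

Repeated linear + quadratic: A/(z - 1) + B/(z - 1)² + (Cz + D)/(z² + 7)


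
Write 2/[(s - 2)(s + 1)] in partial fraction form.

2/(s - 2)(s + 1) = α/(s - 2) + β/(s + 1). α = 2/(2 + 1) = 2/3, β = 2/(-1 - 2) = -2/3
Result: (2/3)/(s - 2) - (2/3)/(s + 1)


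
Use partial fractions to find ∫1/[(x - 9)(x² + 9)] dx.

Cover-up at x=9: P = 1/(9²+9) = 1/90. Coeff matching: Q = -1/90, R = -1/10. Decomposition: (1/90)/(x - 9) - ((1/90)x + 1/10)/(x² + 9). Integrate: linear → ln, quadratic → (1/2)ln + arctan: (1/90) ln|(x - 9)| - (1/180) ln(x² + 9) - (1/30) arctan(x/3) + C


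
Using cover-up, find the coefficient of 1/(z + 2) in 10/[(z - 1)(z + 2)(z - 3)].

Cover (z + 2), set z=-2: 10/[(-2 - 1)(-2 - 3)] = 2/3


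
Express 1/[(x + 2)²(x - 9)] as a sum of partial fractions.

Cover-up at x=9: C = 1/(9 + 2)² = 1/121. Cover-up at x=-2: B = 1/(-2 - 9) = -1/11. Comparing x² coeff: A = -C = -1/121
Result: (-1/121)/(x + 2) - (1/11)/(x + 2)² + (1/121)/(x - 9)


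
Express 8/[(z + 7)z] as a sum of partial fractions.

8/(z + 7)z = P/(z + 7) + Q/z. P = 8/(-7 - 0) = -8/7, Q = 8/(0 + 7) = 8/7
Result: (-8/7)/(z + 7) + (8/7)/z


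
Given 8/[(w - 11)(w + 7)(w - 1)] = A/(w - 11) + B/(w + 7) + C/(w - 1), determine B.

Cover-up at w = -7: B = 8/[(-7 - 11)(-7 - 1)] = 8/[(-18)(-8)] = 8/144 = 1/18


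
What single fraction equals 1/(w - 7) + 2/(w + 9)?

Common denominator (w - 7)(w + 9). Numerator: 1(w + 9) + 2(w - 7) = (w + 9) + (2w - 14) = 3w - 5
Result: (3w - 5)/[(w - 7)(w + 9)]


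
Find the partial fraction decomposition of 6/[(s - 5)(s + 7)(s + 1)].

Using cover-up method: P = 1/12, Q = 1/12, R = -1/6
Result: (1/12)/(s - 5) + (1/12)/(s + 7) - (1/6)/(s + 1)


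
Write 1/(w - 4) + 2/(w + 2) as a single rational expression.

Common denominator (w - 4)(w + 2). Numerator: 1(w + 2) + 2(w - 4) = (w + 2) + (2w - 8) = 3w - 6
Result: (3w - 6)/[(w - 4)(w + 2)]


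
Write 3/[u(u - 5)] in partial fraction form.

3/u(u - 5) = A/u + B/(u - 5). A = 3/(0 - 5) = -3/5, B = 3/(5 - 0) = 3/5
Result: (-3/5)/u + (3/5)/(u - 5)


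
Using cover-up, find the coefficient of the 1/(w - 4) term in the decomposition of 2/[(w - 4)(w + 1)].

Cover (w - 4), set w=4: 2/((w + 1) at w=4) = 2/(5) = 2/5


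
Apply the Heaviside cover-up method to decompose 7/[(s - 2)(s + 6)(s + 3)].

Cover (s - 2), s=2: α = 7/[(2 + 6)(2 + 3)] = 7/40. Cover (s + 6), s=-6: β = 7/[(-6 - 2)(-6 + 3)] = 7/24. Cover (s + 3), s=-3: γ = 7/[(-3 - 2)(-3 + 6)] = -7/15.
Result: (7/40)/(s - 2) + (7/24)/(s + 6) - (7/15)/(s + 3)


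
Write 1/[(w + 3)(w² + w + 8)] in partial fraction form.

Cover-up at w = -3: A = 1/((-3)² + 1·(-3) + 8) = 1/14. Then B = -A = -1/14, C = -A·(1 - 3) = 1/7
Result: (1/14)/(w + 3) - ((1/14)w - 1/7)/(w² + w + 8)


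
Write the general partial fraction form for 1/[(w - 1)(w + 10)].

Distinct linear factors: α/(w - 1) + β/(w + 10)


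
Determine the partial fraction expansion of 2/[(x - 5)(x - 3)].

2/(x - 5)(x - 3) = A/(x - 5) + B/(x - 3). A = 2/(5 - 3) = 1, B = 2/(3 - 5) = -1
Result: 1/(x - 5) - 1/(x - 3)


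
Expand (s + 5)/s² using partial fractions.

(s + 5) = Ps + Q. At s = 0: Q = 1·0 + 5 = 5. Coeff of s: P = 1
Result: 1/s + 5/s²


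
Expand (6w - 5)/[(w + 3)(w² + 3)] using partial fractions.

At w=-3: P = (6·(-3) - 5)/((-3)² + 3) = -23/12. Q = -P = 23/12, R = 6 - (-3)·P = 1/4
Result: (-23/12)/(w + 3) + ((23/12)w + 1/4)/(w² + 3)


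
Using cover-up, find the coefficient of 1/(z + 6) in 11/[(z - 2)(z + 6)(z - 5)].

Cover (z + 6), set z=-6: 11/[(-6 - 2)(-6 - 5)] = 1/8


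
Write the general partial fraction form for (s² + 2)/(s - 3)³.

Repeated linear factor (power 3): A/(s - 3) + B/(s - 3)² + C/(s - 3)³


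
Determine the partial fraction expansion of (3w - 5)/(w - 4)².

(3w - 5) = A(w - 4) + B. At w = 4: B = 3·4 - 5 = 7. Coeff of w: A = 3
Result: 3/(w - 4) + 7/(w - 4)²


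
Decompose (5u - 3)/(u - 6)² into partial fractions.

(5u - 3) = P(u - 6) + Q. At u = 6: Q = 5·6 - 3 = 27. Coeff of u: P = 5
Result: 5/(u - 6) + 27/(u - 6)²


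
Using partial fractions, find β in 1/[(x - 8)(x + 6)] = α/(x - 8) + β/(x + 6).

Cover-up at x = -6: β = 1/(-6 - 8) = -1/14


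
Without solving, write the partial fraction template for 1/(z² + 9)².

Repeated quadratic factor: (αz + β)/(z² + 9) + (γz + δ)/(z² + 9)²


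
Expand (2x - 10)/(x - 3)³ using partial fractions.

(2x - 10) = A(x - 3)² + B(x - 3) + C. At x = 3: C = 2·3 - 10 = -4. Coefficients: A = 0, B = 2
Result: 2/(x - 3)² - 4/(x - 3)³


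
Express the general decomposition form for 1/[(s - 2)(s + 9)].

Distinct linear factors: A/(s - 2) + B/(s + 9)


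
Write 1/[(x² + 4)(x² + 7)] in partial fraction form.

Coefficient matching gives A = C = 0, B = 1/(7-4) = 1/3, D = -B = -1/3
Result: (1/3)/(x² + 4) - (1/3)/(x² + 7)


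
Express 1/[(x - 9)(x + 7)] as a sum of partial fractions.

1/(x - 9)(x + 7) = A/(x - 9) + B/(x + 7). A = 1/(9 + 7) = 1/16, B = 1/(-7 - 9) = -1/16
Result: (1/16)/(x - 9) - (1/16)/(x + 7)


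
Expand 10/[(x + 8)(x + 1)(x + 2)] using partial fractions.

Using cover-up method: A = 5/21, B = 10/7, C = -5/3
Result: (5/21)/(x + 8) + (10/7)/(x + 1) - (5/3)/(x + 2)


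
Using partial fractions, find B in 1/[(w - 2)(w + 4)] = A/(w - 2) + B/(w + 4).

Cover-up at w = -4: B = 1/(-4 - 2) = -1/6


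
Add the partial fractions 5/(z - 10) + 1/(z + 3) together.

Common denominator (z - 10)(z + 3). Numerator: 5(z + 3) + 1(z - 10) = (5z + 15) + (z - 10) = 6z + 5
Result: (6z + 5)/[(z - 10)(z + 3)]


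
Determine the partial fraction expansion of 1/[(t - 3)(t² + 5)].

Cover-up at t = 3: P = 1/(3² + 5) = 1/14. Then Q = -P = -1/14, R = -P·(0 + 3) = -3/14
Result: (1/14)/(t - 3) - ((1/14)t + 3/14)/(t² + 5)


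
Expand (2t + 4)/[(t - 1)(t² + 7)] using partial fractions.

At t=1: α = (2·1 + 4)/(1² + 7) = 3/4. β = -α = -3/4, γ = 2 - 1·α = 5/4
Result: (3/4)/(t - 1) - ((3/4)t - 5/4)/(t² + 7)


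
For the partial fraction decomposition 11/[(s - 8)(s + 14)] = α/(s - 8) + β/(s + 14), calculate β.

Cover-up at s = -14: β = 11/(-14 - 8) = -11/22 = -1/2


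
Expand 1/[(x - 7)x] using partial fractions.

1/(x - 7)x = A/(x - 7) + B/x. A = 1/(7 - 0) = 1/7, B = 1/(0 - 7) = -1/7
Result: (1/7)/(x - 7) - (1/7)/x


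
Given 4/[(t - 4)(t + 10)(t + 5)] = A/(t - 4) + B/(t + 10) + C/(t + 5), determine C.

Cover-up at t = -5: C = 4/[(-5 - 4)(-5 + 10)] = 4/[(-9)(5)] = -4/45


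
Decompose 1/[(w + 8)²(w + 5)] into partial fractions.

Cover-up at w=-5: γ = 1/(-5 + 8)² = 1/9. Cover-up at w=-8: β = 1/(-8 + 5) = -1/3. Comparing w² coeff: α = -γ = -1/9
Result: (-1/9)/(w + 8) - (1/3)/(w + 8)² + (1/9)/(w + 5)


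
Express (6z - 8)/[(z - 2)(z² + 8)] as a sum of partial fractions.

At z=2: A = (6·2 - 8)/(2² + 8) = 1/3. B = -A = -1/3, C = 6 - 2·A = 16/3
Result: (1/3)/(z - 2) - ((1/3)z - 16/3)/(z² + 8)


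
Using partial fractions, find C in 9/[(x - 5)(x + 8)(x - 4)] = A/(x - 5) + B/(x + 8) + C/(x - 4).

Cover-up at x = 4: C = 9/[(4 - 5)(4 + 8)] = 9/[(-1)(12)] = -9/12 = -3/4


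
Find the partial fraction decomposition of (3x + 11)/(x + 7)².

(3x + 11) = P(x + 7) + Q. At x = -7: Q = 3·(-7) + 11 = -10. Coeff of x: P = 3
Result: 3/(x + 7) - 10/(x + 7)²


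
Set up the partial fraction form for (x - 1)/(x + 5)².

Repeated linear factor: α/(x + 5) + β/(x + 5)²


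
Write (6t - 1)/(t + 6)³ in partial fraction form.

(6t - 1) = P(t + 6)² + Q(t + 6) + R. At t = -6: R = 6·(-6) - 1 = -37. Coefficients: P = 0, Q = 6
Result: 6/(t + 6)² - 37/(t + 6)³


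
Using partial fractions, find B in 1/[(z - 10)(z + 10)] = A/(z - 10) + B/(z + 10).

Cover-up at z = -10: B = 1/(-10 - 10) = -1/20


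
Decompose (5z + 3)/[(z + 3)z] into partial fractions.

At z=-3: P = (5·(-3) + 3)/(-3 - 0) = 4. At z=0: Q = (5·0 + 3)/(0 + 3) = 1
Result: 4/(z + 3) + 1/z


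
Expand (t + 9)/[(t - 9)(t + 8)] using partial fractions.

At t=9: P = (1·9 + 9)/(9 + 8) = 18/17. At t=-8: Q = (1·(-8) + 9)/(-8 - 9) = -1/17
Result: (18/17)/(t - 9) - (1/17)/(t + 8)


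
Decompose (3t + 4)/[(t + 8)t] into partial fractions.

At t=-8: α = (3·(-8) + 4)/(-8 - 0) = 5/2. At t=0: β = (3·0 + 4)/(0 + 8) = 1/2
Result: (5/2)/(t + 8) + (1/2)/t


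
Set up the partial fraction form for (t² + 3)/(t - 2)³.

Repeated linear factor (power 3): A/(t - 2) + B/(t - 2)² + C/(t - 2)³


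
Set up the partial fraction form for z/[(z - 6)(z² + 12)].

Linear + irreducible quadratic: α/(z - 6) + (βz + γ)/(z² + 12)


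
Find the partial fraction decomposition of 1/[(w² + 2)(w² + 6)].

Coefficient matching gives α = γ = 0, β = 1/(6-2) = 1/4, δ = -β = -1/4
Result: (1/4)/(w² + 2) - (1/4)/(w² + 6)


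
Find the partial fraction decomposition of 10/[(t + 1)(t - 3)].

10/(t + 1)(t - 3) = α/(t + 1) + β/(t - 3). α = 10/(-1 - 3) = -5/2, β = 10/(3 + 1) = 5/2
Result: (-5/2)/(t + 1) + (5/2)/(t - 3)


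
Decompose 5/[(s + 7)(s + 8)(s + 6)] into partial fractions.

Using cover-up method: α = -5, β = 5/2, γ = 5/2
Result: -5/(s + 7) + (5/2)/(s + 8) + (5/2)/(s + 6)


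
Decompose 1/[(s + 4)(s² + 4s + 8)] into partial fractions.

Cover-up at s = -4: A = 1/((-4)² + 4·(-4) + 8) = 1/8. Then B = -A = -1/8, C = -A·(4 - 4) = 0
Result: (1/8)/(s + 4) - ((1/8)s)/(s² + 4s + 8)


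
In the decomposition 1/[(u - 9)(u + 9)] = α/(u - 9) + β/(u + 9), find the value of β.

Cover-up at u = -9: β = 1/(-9 - 9) = -1/18


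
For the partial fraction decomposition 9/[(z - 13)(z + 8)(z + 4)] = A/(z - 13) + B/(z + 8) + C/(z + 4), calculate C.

Cover-up at z = -4: C = 9/[(-4 - 13)(-4 + 8)] = 9/[(-17)(4)] = -9/68


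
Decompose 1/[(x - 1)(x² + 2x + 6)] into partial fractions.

Cover-up at x = 1: P = 1/(1² + 2·1 + 6) = 1/9. Then Q = -P = -1/9, R = -P·(2 + 1) = -1/3
Result: (1/9)/(x - 1) - ((1/9)x + 1/3)/(x² + 2x + 6)


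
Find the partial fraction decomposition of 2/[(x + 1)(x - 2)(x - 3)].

Using cover-up method: A = 1/6, B = -2/3, C = 1/2
Result: (1/6)/(x + 1) - (2/3)/(x - 2) + (1/2)/(x - 3)


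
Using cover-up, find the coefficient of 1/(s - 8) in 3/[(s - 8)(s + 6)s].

Cover (s - 8), set s=8: 3/[(8 + 6)(8 - 0)] = 3/112


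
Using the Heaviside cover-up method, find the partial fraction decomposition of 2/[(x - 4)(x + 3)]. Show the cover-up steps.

Cover (x - 4): set x=4, get A = 2/(4 + 3) = 2/7. Cover (x + 3): set x=-3, get B = 2/(-3 - 4) = -2/7.
Result: (2/7)/(x - 4) - (2/7)/(x + 3)


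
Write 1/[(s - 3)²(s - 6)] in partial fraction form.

Cover-up at s=6: γ = 1/(6 - 3)² = 1/9. Cover-up at s=3: β = 1/(3 - 6) = -1/3. Comparing s² coeff: α = -γ = -1/9
Result: (-1/9)/(s - 3) - (1/3)/(s - 3)² + (1/9)/(s - 6)


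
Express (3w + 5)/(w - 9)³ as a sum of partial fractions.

(3w + 5) = A(w - 9)² + B(w - 9) + C. At w = 9: C = 3·9 + 5 = 32. Coefficients: A = 0, B = 3
Result: 3/(w - 9)² + 32/(w - 9)³


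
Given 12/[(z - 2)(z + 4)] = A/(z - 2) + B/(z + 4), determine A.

Cover-up at z = 2: A = 12/(2 + 4) = 12/6 = 2


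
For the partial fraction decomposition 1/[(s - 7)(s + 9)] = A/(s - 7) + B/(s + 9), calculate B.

Cover-up at s = -9: B = 1/(-9 - 7) = -1/16


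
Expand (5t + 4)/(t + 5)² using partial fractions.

(5t + 4) = P(t + 5) + Q. At t = -5: Q = 5·(-5) + 4 = -21. Coeff of t: P = 5
Result: 5/(t + 5) - 21/(t + 5)²


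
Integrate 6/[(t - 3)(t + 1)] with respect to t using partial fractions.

Decompose: 6/[(t - 3)(t + 1)] = (3/2)/(t - 3) - (3/2)/(t + 1). Integrate each term: (3/2) ln|(t - 3)| - (3/2) ln|(t + 1)| + C


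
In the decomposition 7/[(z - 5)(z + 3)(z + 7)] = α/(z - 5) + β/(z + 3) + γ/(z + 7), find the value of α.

Cover-up at z = 5: α = 7/[(5 + 3)(5 + 7)] = 7/[(8)(12)] = 7/96


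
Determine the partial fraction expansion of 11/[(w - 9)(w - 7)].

11/(w - 9)(w - 7) = P/(w - 9) + Q/(w - 7). P = 11/(9 - 7) = 11/2, Q = 11/(7 - 9) = -11/2
Result: (11/2)/(w - 9) - (11/2)/(w - 7)


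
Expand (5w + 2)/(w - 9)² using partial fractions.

(5w + 2) = α(w - 9) + β. At w = 9: β = 5·9 + 2 = 47. Coeff of w: α = 5
Result: 5/(w - 9) + 47/(w - 9)²


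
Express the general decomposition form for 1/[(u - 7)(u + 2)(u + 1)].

Three distinct linear factors: P/(u - 7) + Q/(u + 2) + R/(u + 1)
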